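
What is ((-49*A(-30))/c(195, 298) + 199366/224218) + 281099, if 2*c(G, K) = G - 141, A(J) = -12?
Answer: 283646420630/1008981 ≈ 2.8112e+5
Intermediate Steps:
c(G, K) = -141/2 + G/2 (c(G, K) = (G - 141)/2 = (-141 + G)/2 = -141/2 + G/2)
((-49*A(-30))/c(195, 298) + 199366/224218) + 281099 = ((-49*(-12))/(-141/2 + (½)*195) + 199366/224218) + 281099 = (588/(-141/2 + 195/2) + 199366*(1/224218)) + 281099 = (588/27 + 99683/112109) + 281099 = (588*(1/27) + 99683/112109) + 281099 = (196/9 + 99683/112109) + 281099 = 22870511/1008981 + 281099 = 283646420630/1008981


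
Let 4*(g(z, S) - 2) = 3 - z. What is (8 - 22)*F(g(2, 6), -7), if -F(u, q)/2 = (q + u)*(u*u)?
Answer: -10773/16 ≈ -673.31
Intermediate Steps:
g(z, S) = 11/4 - z/4 (g(z, S) = 2 + (3 - z)/4 = 2 + (¾ - z/4) = 11/4 - z/4)
F(u, q) = -2*u²*(q + u) (F(u, q) = -2*(q + u)*u*u = -2*(q + u)*u² = -2*u²*(q + u))
(8 - 22)*F(g(2, 6), -7) = (8 - 22)*(2*(11/4 - ¼*2)²*(-1*(-7) - (11/4 - ¼*2))) = -28*(11/4 - ½)²*(7 - (11/4 - ½)) = -28*(9/4)²*(7 - 1*9/4) = -28*81*(7 - 9/4)/16 = -28*81*19/(16*4) = -14*1539/32 = -10773/16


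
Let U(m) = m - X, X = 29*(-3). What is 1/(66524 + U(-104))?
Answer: 1/66507 ≈ 1.5036e-5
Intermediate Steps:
X = -87
U(m) = 87 + m (U(m) = m - 1*(-87) = m + 87 = 87 + m)
1/(66524 + U(-104)) = 1/(66524 + (87 - 104)) = 1/(66524 - 17) = 1/66507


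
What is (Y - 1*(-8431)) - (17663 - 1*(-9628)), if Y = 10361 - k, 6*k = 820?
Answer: -25907/3 ≈ -8635.7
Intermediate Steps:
k = 410/3 (k = (1/6)*820 = 410/3 ≈ 136.67)
Y = 30673/3 (Y = 10361 - 1*410/3 = 10361 - 410/3 = 30673/3 ≈ 10224.)
(Y - 1*(-8431)) - (17663 - 1*(-9628)) = (30673/3 - 1*(-8431)) - (17663 - 1*(-9628)) = (30673/3 + 8431) - (17663 + 9628) = 55966/3 - 1*27291 = 55966/3 - 27291 = -25907/3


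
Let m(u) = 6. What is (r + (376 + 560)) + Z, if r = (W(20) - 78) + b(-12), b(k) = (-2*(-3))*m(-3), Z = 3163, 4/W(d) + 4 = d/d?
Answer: 12167/3 ≈ 4055.7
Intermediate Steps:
W(d) = -4/3 (W(d) = 4/(-4 + d/d) = 4/(-4 + 1) = 4/(-3) = 4*(-1/3) = -4/3)
b(k) = 36 (b(k) = -2*(-3)*6 = 6*6 = 36)
r = -130/3 (r = (-4/3 - 78) + 36 = -238/3 + 36 = -130/3 ≈ -43.333)
(r + (376 + 560)) + Z = (-130/3 + (376 + 560)) + 3163 = (-130/3 + 936) + 3163 = 2678/3 + 3163 = 12167/3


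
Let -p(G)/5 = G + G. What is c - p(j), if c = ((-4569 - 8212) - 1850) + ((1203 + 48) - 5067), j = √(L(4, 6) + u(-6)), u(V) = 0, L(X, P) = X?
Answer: -18427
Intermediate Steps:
j = 2 (j = √(4 + 0) = √4 = 2)
p(G) = -10*G (p(G) = -5*(G + G) = -10*G)
c = -18447 (c = (-12781 - 1850) + (1251 - 5067) = -14631 - 3816 = -18447)
c - p(j) = -18447 - (-10)*2 = -18447 - 1*(-20) = -18447 + 20 = -18427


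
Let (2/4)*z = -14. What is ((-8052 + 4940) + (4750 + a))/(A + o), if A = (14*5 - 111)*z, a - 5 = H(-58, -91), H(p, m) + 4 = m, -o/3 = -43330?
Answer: 774/65569 ≈ 0.011804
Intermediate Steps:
o = 129990 (o = -3*(-43330) = 129990)
z = -28 (z = 2*(-14) = -28)
H(p, m) = -4 + m
a = -90 (a = 5 + (-4 - 91) = 5 - 95 = -90)
A = 1148 (A = (14*5 - 111)*(-28) = (70 - 111)*(-28) = -41*(-28) = 1148)
((-8052 + 4940) + (4750 + a))/(A + o) = ((-8052 + 4940) + (4750 - 90))/(1148 + 129990) = (-3112 + 4660)/131138 = 1548*(1/131138) = 774/65569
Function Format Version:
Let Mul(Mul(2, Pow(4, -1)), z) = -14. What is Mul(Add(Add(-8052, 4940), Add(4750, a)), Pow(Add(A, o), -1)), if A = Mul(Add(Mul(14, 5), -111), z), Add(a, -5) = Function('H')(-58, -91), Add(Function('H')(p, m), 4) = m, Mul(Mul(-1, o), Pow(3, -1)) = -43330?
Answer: Rational(774, 65569) ≈ 0.011804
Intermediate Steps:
o = 129990 (o = Mul(-3, -43330) = 129990)
z = -28 (z = Mul(2, -14) = -28)
Function('H')(p, m) = Add(-4, m)
a = -90 (a = Add(5, Add(-4, -91)) = Add(5, -95) = -90)
A = 1148 (A = Mul(Add(Mul(14, 5), -111), -28) = Mul(Add(70, -111), -28) = Mul(-41, -28) = 1148)
Mul(Add(Add(-8052, 4940), Add(4750, a)), Pow(Add(A, o), -1)) = Mul(Add(Add(-8052, 4940), Add(4750, -90)), Pow(Add(1148, 129990), -1)) = Mul(Add(-3112, 4660), Pow(131138, -1)) = Mul(1548, Rational(1, 131138)) = Rational(774, 65569)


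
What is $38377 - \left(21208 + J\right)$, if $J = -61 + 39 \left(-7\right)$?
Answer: $17503$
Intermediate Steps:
$J = -334$ ($J = -61 - 273 = -334$)
$38377 - \left(21208 + J\right) = 38377 - 20874 = 17503$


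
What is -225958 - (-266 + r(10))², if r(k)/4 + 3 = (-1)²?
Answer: -301034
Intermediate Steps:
r(k) = -8 (r(k) = -12 + 4*(-1)² = -12 + 4*1 = -12 + 4 = -8)
-225958 - (-266 + r(10))² = -225958 - (-266 - 8)² = -225958 - 1*(-274)² = -225958 - 1*75076 = -225958 - 75076 = -301034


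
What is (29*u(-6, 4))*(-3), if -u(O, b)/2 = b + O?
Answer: -348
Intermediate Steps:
u(O, b) = -2*O - 2*b (u(O, b) = -2*(b + O) = -2*(O + b) = -2*O - 2*b)
(29*u(-6, 4))*(-3) = (29*(-2*(-6) - 2*4))*(-3) = (29*(12 - 8))*(-3) = (29*4)*(-3) = 116*(-3) = -348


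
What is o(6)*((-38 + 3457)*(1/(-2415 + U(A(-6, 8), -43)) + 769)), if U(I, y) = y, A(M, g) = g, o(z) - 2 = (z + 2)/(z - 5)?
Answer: 32312986095/1229 ≈ 2.6292e+7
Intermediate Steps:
o(z) = 2 + (2 + z)/(-5 + z) (o(z) = 2 + (z + 2)/(z - 5) = 2 + (2 + z)/(-5 + z))
o(6)*((-38 + 3457)*(1/(-2415 + U(A(-6, 8), -43)) + 769)) = ((-8 + 3*6)/(-5 + 6))*((-38 + 3457)*(1/(-2415 - 43) + 769)) = ((-8 + 18)/1)*(3419*(1/(-2458) + 769)) = (1*10)*(3419*(-1/2458 + 769)) = 10*(3419*(1890201/2458)) = 10*(6462597219/2458) = 32312986095/1229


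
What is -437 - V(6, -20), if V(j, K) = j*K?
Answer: -317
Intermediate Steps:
V(j, K) = K*j
-437 - V(6, -20) = -437 - (-20)*6 = -437 - 1*(-120) = -437 + 120 = -317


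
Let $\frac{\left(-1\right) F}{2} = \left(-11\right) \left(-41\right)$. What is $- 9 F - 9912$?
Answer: $-1794$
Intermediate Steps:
$F = -902$ ($F = - 2 \left(\left(-11\right) \left(-41\right)\right) = \left(-2\right) 451 = -902$)
$- 9 F - 9912 = \left(-9\right) \left(-902\right) - 9912 = 8118 - 9912 = -1794$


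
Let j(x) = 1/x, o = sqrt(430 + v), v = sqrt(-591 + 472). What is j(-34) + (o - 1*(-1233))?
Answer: 41921/34 + sqrt(430 + I*sqrt(119)) ≈ 1253.7 + 0.26301*I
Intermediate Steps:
v = I*sqrt(119) (v = sqrt(-119) = I*sqrt(119) ≈ 10.909*I)
o = sqrt(430 + I*sqrt(119)) ≈ 20.738 + 0.263*I
j(-34) + (o - 1*(-1233)) = 1/(-34) + (sqrt(430 + I*sqrt(119)) - 1*(-1233)) = -1/34 + (sqrt(430 + I*sqrt(119)) + 1233) = -1/34 + (1233 + sqrt(430 + I*sqrt(119))) = 41921/34 + sqrt(430 + I*sqrt(119))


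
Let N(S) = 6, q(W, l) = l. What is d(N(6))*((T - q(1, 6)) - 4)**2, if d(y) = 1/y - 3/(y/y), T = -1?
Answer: -2057/6 ≈ -342.83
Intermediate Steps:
d(y) = -3 + 1/y (d(y) = 1/y - 3/1 = 1/y - 3*1 = 1/y - 3 = -3 + 1/y)
d(N(6))*((T - q(1, 6)) - 4)**2 = (-3 + 1/6)*((-1 - 1*6) - 4)**2 = (-3 + 1/6)*((-1 - 6) - 4)**2 = -17*(-7 - 4)**2/6 = -17/6*(-11)**2 = -17/6*121 = -2057/6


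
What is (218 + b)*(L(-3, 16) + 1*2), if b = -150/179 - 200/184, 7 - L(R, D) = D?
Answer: -6227067/4117 ≈ -1512.5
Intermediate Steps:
L(R, D) = 7 - D
b = -7925/4117 (b = -150*1/179 - 200*1/184 = -150/179 - 25/23 = -7925/4117 ≈ -1.9249)
(218 + b)*(L(-3, 16) + 1*2) = (218 - 7925/4117)*((7 - 1*16) + 1*2) = 889581*((7 - 16) + 2)/4117 = 889581*(-9 + 2)/4117 = (889581/4117)*(-7) = -6227067/4117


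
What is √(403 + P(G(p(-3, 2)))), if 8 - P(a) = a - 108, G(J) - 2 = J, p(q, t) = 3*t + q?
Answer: √514 ≈ 22.672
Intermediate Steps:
p(q, t) = q + 3*t
G(J) = 2 + J
P(a) = 116 - a (P(a) = 8 - (a - 108) = 8 - (-108 + a) = 8 + (108 - a) = 116 - a)
√(403 + P(G(p(-3, 2)))) = √(403 + (116 - (2 + (-3 + 3*2)))) = √(403 + (116 - (2 + (-3 + 6)))) = √(403 + (116 - (2 + 3))) = √(403 + (116 - 1*5)) = √(403 + (116 - 5)) = √(403 + 111) = √514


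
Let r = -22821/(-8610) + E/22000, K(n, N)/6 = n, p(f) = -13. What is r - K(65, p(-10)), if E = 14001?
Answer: -2441706313/6314000 ≈ -386.71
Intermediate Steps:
K(n, N) = 6*n
r = 20753687/6314000 (r = -22821/(-8610) + 14001/22000 = -22821*(-1/8610) + 14001*(1/22000) = 7607/2870 + 14001/22000 = 20753687/6314000 ≈ 3.2869)
r - K(65, p(-10)) = 20753687/6314000 - 6*65 = 20753687/6314000 - 1*390 = 20753687/6314000 - 390 = -2441706313/6314000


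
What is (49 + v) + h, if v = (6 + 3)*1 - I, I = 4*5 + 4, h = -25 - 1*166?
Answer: -157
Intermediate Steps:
h = -191 (h = -25 - 166 = -191)
I = 24 (I = 20 + 4 = 24)
v = -15 (v = (6 + 3)*1 - 1*24 = 9*1 - 24 = 9 - 24 = -15)
(49 + v) + h = (49 - 15) - 191 = 34 - 191 = -157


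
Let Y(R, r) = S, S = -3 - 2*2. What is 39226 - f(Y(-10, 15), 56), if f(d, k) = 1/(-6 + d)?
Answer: 509939/13 ≈ 39226.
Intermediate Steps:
S = -7 (S = -3 - 4 = -7)
Y(R, r) = -7
39226 - f(Y(-10, 15), 56) = 39226 - 1/(-6 - 7) = 39226 - 1/(-13) = 39226 - 1*(-1/13) = 39226 + 1/13 = 509939/13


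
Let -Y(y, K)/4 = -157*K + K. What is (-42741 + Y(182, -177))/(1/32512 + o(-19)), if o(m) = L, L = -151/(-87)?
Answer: -433301826816/4909399 ≈ -88260.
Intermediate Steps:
L = 151/87 (L = -151*(-1/87) = 151/87 ≈ 1.7356)
Y(y, K) = 624*K (Y(y, K) = -4*(-157*K + K) = -(-624)*K = 624*K)
o(m) = 151/87
(-42741 + Y(182, -177))/(1/32512 + o(-19)) = (-42741 + 624*(-177))/(1/32512 + 151/87) = (-42741 - 110448)/(1/32512 + 151/87) = -153189/4909399/2828544 = -153189*2828544/4909399 = -433301826816/4909399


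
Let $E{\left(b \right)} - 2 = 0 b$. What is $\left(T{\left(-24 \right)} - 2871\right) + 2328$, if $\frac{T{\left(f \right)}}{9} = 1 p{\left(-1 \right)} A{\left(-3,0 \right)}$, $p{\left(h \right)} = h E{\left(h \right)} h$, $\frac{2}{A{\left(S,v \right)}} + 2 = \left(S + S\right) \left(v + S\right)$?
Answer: $- \frac{2163}{4} \approx -540.75$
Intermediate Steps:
$E{\left(b \right)} = 2$ ($E{\left(b \right)} = 2 + 0 b = 2 + 0 = 2$)
$A{\left(S,v \right)} = \frac{2}{-2 + 2 S \left(S + v\right)}$ ($A{\left(S,v \right)} = \frac{2}{-2 + \left(S + S\right) \left(v + S\right)} = \frac{2}{-2 + 2 S \left(S + v\right)}$)
$p{\left(h \right)} = 2 h^{2}$ ($p{\left(h \right)} = h 2 h = 2 h h = 2 h^{2}$)
$T{\left(f \right)} = \frac{9}{4}$ ($T{\left(f \right)} = 9 \frac{1 \cdot 2 \left(-1\right)^{2}}{-1 + \left(-3\right)^{2} - 0} = 9 \frac{1 \cdot 2 \cdot 1}{-1 + 9 + 0} = 9 \frac{1 \cdot 2}{8} = 9 \cdot 2 \cdot \frac{1}{8} = 9 \cdot \frac{1}{4} = \frac{9}{4}$)
$\left(T{\left(-24 \right)} - 2871\right) + 2328 = \left(\frac{9}{4} - 2871\right) + 2328 = - \frac{11475}{4} + 2328 = - \frac{2163}{4}$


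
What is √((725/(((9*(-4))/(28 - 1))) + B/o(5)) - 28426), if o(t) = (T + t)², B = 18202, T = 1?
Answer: I*√1024709/6 ≈ 168.71*I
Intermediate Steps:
o(t) = (1 + t)²
√((725/(((9*(-4))/(28 - 1))) + B/o(5)) - 28426) = √((725/(((9*(-4))/(28 - 1))) + 18202/((1 + 5)²)) - 28426) = √((725/((-36/27)) + 18202/(6²)) - 28426) = √((725/((-36*1/27)) + 18202/36) - 28426) = √((725/(-4/3) + 18202*(1/36)) - 28426) = √((725*(-¾) + 9101/18) - 28426) = √((-2175/4 + 9101/18) - 28426) = √(-1373/36 - 28426) = √(-1024709/36) = I*√1024709/6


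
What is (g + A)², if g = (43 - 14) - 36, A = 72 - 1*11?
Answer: 2916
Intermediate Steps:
A = 61 (A = 72 - 11 = 61)
g = -7 (g = 29 - 36 = -7)
(g + A)² = (-7 + 61)² = 54² = 2916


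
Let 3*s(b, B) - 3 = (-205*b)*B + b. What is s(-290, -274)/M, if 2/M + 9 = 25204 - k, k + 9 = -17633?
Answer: -232599012773/2 ≈ -1.1630e+11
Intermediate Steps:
k = -17642 (k = -9 - 17633 = -17642)
M = 2/42837 (M = 2/(-9 + (25204 - 1*(-17642))) = 2/(-9 + (25204 + 17642)) = 2/(-9 + 42846) = 2/42837 ≈ 4.6689e-5)
s(b, B) = 1 + b/3 - 205*B*b/3 (s(b, B) = 1 + ((-205*b)*B + b)/3 = 1 + (-205*B*b + b)/3 = 1 + (b - 205*B*b)/3 = 1 + (b/3 - 205*B*b/3) = 1 + b/3 - 205*B*b/3)
s(-290, -274)/M = (1 + (⅓)*(-290) - 205/3*(-274)*(-290))/(2/42837) = (1 - 290/3 - 16289300/3)*(42837/2) = -16289587/3*42837/2 = -232599012773/2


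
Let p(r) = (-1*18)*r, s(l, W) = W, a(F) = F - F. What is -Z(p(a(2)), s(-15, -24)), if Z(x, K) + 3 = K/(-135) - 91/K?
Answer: -349/360 ≈ -0.96944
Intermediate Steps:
a(F) = 0
p(r) = -18*r
Z(x, K) = -3 - 91/K - K/135 (Z(x, K) = -3 + (K/(-135) - 91/K) = -3 + (K*(-1/135) - 91/K) = -3 + (-K/135 - 91/K) = -3 + (-91/K - K/135) = -3 - 91/K - K/135)
-Z(p(a(2)), s(-15, -24)) = -(-3 - 91/(-24) - 1/135*(-24)) = -(-3 - 91*(-1/24) + 8/45) = -(-3 + 91/24 + 8/45) = -1*349/360 = -349/360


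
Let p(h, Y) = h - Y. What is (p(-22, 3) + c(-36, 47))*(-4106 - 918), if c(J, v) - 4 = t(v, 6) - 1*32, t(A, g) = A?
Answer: 30144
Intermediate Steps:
c(J, v) = -28 + v (c(J, v) = 4 + (v - 1*32) = 4 + (v - 32) = 4 + (-32 + v) = -28 + v)
(p(-22, 3) + c(-36, 47))*(-4106 - 918) = ((-22 - 1*3) + (-28 + 47))*(-4106 - 918) = ((-22 - 3) + 19)*(-5024) = (-25 + 19)*(-5024) = -6*(-5024) = 30144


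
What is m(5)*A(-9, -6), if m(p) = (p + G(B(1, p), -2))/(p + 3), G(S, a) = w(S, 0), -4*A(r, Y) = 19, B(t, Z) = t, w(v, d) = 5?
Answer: -95/16 ≈ -5.9375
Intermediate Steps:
A(r, Y) = -19/4 (A(r, Y) = -1/4*19 = -19/4)
G(S, a) = 5
m(p) = (5 + p)/(3 + p) (m(p) = (p + 5)/(p + 3) = (5 + p)/(3 + p))
m(5)*A(-9, -6) = ((5 + 5)/(3 + 5))*(-19/4) = (10/8)*(-19/4) = ((1/8)*10)*(-19/4) = (5/4)*(-19/4) = -95/16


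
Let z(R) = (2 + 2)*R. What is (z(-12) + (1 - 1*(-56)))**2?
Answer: 81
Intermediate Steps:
z(R) = 4*R
(z(-12) + (1 - 1*(-56)))**2 = (4*(-12) + (1 - 1*(-56)))**2 = (-48 + (1 + 56))**2 = (-48 + 57)**2 = 9**2 = 81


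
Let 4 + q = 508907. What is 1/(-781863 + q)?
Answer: -1/272960 ≈ -3.6635e-6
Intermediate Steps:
q = 508903 (q = -4 + 508907 = 508903)
1/(-781863 + q) = 1/(-781863 + 508903) = 1/(-272960) = -1/272960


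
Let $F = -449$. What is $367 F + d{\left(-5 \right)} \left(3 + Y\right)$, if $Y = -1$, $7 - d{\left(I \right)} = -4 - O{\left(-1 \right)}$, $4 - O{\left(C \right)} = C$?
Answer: $-164751$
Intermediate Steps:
$O{\left(C \right)} = 4 - C$
$d{\left(I \right)} = 16$ ($d{\left(I \right)} = 7 - \left(-4 - \left(4 - -1\right)\right) = 7 - \left(-4 - \left(4 + 1\right)\right) = 7 - \left(-4 - 5\right) = 7 - -9 = 7 + 9 = 16$)
$367 F + d{\left(-5 \right)} \left(3 + Y\right) = 367 \left(-449\right) + 16 \left(3 - 1\right) = -164783 + 16 \cdot 2 = -164783 + 32 = -164751$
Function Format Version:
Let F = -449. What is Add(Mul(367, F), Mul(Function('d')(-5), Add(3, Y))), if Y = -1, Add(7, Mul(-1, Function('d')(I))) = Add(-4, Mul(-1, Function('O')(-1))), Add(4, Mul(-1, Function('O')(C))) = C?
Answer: -164751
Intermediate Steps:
Function('O')(C) = Add(4, Mul(-1, C))
Function('d')(I) = 16 (Function('d')(I) = Add(7, Mul(-1, Add(-4, Mul(-1, Add(4, Mul(-1, -1)))))) = Add(7, Mul(-1, Add(-4, Mul(-1, Add(4, 1))))) = Add(7, Mul(-1, Add(-4, Mul(-1, 5)))) = Add(7, Mul(-1, Add(-4, -5))) = Add(7, Mul(-1, -9)) = Add(7, 9) = 16)
Add(Mul(367, F), Mul(Function('d')(-5), Add(3, Y))) = Add(Mul(367, -449), Mul(16, Add(3, -1))) = Add(-164783, Mul(16, 2)) = Add(-164783, 32) = -164751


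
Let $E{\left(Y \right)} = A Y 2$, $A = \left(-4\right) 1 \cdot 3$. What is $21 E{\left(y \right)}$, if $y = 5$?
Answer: $-2520$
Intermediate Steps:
$A = -12$ ($A = \left(-4\right) 3 = -12$)
$E{\left(Y \right)} = - 24 Y$ ($E{\left(Y \right)} = - 12 Y 2 = - 24 Y$)
$21 E{\left(y \right)} = 21 \left(\left(-24\right) 5\right) = 21 \left(-120\right) = -2520$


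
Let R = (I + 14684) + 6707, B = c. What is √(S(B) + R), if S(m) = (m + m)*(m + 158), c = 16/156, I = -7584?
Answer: 5*√841991/39 ≈ 117.64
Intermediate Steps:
c = 4/39 (c = 16*(1/156) = 4/39 ≈ 0.10256)
B = 4/39 ≈ 0.10256
R = 13807 (R = (-7584 + 14684) + 6707 = 7100 + 6707 = 13807)
S(m) = 2*m*(158 + m) (S(m) = (2*m)*(158 + m) = 2*m*(158 + m))
√(S(B) + R) = √(2*(4/39)*(158 + 4/39) + 13807) = √(2*(4/39)*(6166/39) + 13807) = √(49328/1521 + 13807) = √(21049775/1521) = 5*√841991/39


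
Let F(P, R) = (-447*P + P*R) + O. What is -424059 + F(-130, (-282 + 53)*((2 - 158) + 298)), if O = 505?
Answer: 3861896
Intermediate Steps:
F(P, R) = 505 - 447*P + P*R (F(P, R) = (-447*P + P*R) + 505 = 505 - 447*P + P*R)
-424059 + F(-130, (-282 + 53)*((2 - 158) + 298)) = -424059 + (505 - 447*(-130) - 130*(-282 + 53)*((2 - 158) + 298)) = -424059 + (505 + 58110 - (-29770)*(-156 + 298)) = -424059 + (505 + 58110 - (-29770)*142) = -424059 + (505 + 58110 - 130*(-32518)) = -424059 + (505 + 58110 + 4227340) = -424059 + 4285955 = 3861896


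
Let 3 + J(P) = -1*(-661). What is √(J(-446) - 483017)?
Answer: I*√482359 ≈ 694.52*I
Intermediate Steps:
J(P) = 658 (J(P) = -3 - 1*(-661) = -3 + 661 = 658)
√(J(-446) - 483017) = √(658 - 483017) = √(-482359) = I*√482359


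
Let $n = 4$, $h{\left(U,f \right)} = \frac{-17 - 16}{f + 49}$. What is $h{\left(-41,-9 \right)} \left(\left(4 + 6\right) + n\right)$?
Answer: $- \frac{231}{20} \approx -11.55$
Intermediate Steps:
$h{\left(U,f \right)} = - \frac{33}{49 + f}$
$h{\left(-41,-9 \right)} \left(\left(4 + 6\right) + n\right) = - \frac{33}{49 - 9} \left(\left(4 + 6\right) + 4\right) = - \frac{33}{40} \left(10 + 4\right) = \left(-33\right) \frac{1}{40} \cdot 14 = \left(- \frac{33}{40}\right) 14 = - \frac{231}{20}$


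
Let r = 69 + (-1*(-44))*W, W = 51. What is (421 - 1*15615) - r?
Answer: -17507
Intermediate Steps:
r = 2313 (r = 69 - 1*(-44)*51 = 69 + 44*51 = 69 + 2244 = 2313)
(421 - 1*15615) - r = (421 - 1*15615) - 1*2313 = (421 - 15615) - 2313 = -15194 - 2313 = -17507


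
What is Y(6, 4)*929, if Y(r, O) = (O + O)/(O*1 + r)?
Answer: 3716/5 ≈ 743.20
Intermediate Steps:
Y(r, O) = 2*O/(O + r) (Y(r, O) = (2*O)/(O + r) = 2*O/(O + r))
Y(6, 4)*929 = (2*4/(4 + 6))*929 = (2*4/10)*929 = (2*4*(⅒))*929 = (⅘)*929 = 3716/5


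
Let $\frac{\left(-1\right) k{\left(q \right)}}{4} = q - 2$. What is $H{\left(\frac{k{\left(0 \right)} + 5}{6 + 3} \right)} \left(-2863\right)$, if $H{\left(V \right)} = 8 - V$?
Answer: $- \frac{168917}{9} \approx -18769.0$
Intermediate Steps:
$k{\left(q \right)} = 8 - 4 q$ ($k{\left(q \right)} = - 4 \left(q - 2\right) = - 4 \left(-2 + q\right) = 8 - 4 q$)
$H{\left(\frac{k{\left(0 \right)} + 5}{6 + 3} \right)} \left(-2863\right) = \left(8 - \frac{\left(8 - 0\right) + 5}{6 + 3}\right) \left(-2863\right) = \left(8 - \frac{\left(8 + 0\right) + 5}{9}\right) \left(-2863\right) = \left(8 - \left(8 + 5\right) \frac{1}{9}\right) \left(-2863\right) = \left(8 - 13 \cdot \frac{1}{9}\right) \left(-2863\right) = \left(8 - \frac{13}{9}\right) \left(-2863\right) = \frac{59}{9} \left(-2863\right) = - \frac{168917}{9}$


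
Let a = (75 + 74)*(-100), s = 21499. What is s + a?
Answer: 6599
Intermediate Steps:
a = -14900 (a = 149*(-100) = -14900)
s + a = 21499 - 14900 = 6599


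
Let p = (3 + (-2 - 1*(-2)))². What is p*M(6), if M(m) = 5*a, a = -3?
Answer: -135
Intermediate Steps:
M(m) = -15 (M(m) = 5*(-3) = -15)
p = 9 (p = (3 + (-2 + 2))² = (3 + 0)² = 3² = 9)
p*M(6) = 9*(-15) = -135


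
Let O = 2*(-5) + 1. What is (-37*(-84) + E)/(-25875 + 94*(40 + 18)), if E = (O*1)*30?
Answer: -2838/20423 ≈ -0.13896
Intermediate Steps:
O = -9 (O = -10 + 1 = -9)
E = -270 (E = -9*1*30 = -9*30 = -270)
(-37*(-84) + E)/(-25875 + 94*(40 + 18)) = (-37*(-84) - 270)/(-25875 + 94*(40 + 18)) = (3108 - 270)/(-25875 + 94*58) = 2838/(-25875 + 5452) = 2838/(-20423) = 2838*(-1/20423) = -2838/20423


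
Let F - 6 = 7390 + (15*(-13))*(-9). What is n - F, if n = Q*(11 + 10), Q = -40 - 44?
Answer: -10915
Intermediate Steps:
Q = -84
n = -1764 (n = -84*(11 + 10) = -84*21 = -1764)
F = 9151 (F = 6 + (7390 + (15*(-13))*(-9)) = 6 + (7390 - 195*(-9)) = 6 + (7390 + 1755) = 6 + 9145 = 9151)
n - F = -1764 - 1*9151 = -1764 - 9151 = -10915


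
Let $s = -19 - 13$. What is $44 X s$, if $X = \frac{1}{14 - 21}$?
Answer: $\frac{1408}{7} \approx 201.14$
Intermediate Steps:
$s = -32$
$X = - \frac{1}{7}$ ($X = \frac{1}{-7} = - \frac{1}{7} \approx -0.14286$)
$44 X s = 44 \left(- \frac{1}{7}\right) \left(-32\right) = \left(- \frac{44}{7}\right) \left(-32\right) = \frac{1408}{7}$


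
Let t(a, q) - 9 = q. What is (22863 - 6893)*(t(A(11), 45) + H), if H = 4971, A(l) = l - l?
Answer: 80249250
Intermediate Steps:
A(l) = 0
t(a, q) = 9 + q
(22863 - 6893)*(t(A(11), 45) + H) = (22863 - 6893)*((9 + 45) + 4971) = 15970*(54 + 4971) = 15970*5025 = 80249250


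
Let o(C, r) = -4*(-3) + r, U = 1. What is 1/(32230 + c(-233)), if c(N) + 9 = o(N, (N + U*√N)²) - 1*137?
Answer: I/(2*(233*√233 + 43076*I)) ≈ 1.1529e-5 + 9.5188e-7*I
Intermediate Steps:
o(C, r) = 12 + r
c(N) = -134 + (N + √N)² (c(N) = -9 + ((12 + (N + 1*√N)²) - 1*137) = -9 + ((12 + (N + √N)²) - 137) = -9 + (-125 + (N + √N)²) = -134 + (N + √N)²)
1/(32230 + c(-233)) = 1/(32230 + (-134 + (-233 + √(-233))²)) = 1/(32230 + (-134 + (-233 + I*√233)²)) = 1/(32096 + (-233 + I*√233)²)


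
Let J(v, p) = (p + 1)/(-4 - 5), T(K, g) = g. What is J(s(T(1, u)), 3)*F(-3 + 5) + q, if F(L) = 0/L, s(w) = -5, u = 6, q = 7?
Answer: 7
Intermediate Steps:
J(v, p) = -1/9 - p/9 (J(v, p) = (1 + p)/(-9) = (1 + p)*(-1/9) = -1/9 - p/9)
F(L) = 0
J(s(T(1, u)), 3)*F(-3 + 5) + q = (-1/9 - 1/9*3)*0 + 7 = (-1/9 - 1/3)*0 + 7 = -4/9*0 + 7 = 0 + 7 = 7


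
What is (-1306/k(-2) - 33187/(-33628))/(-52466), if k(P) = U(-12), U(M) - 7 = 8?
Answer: 6202909/3780699960 ≈ 0.0016407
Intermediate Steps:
U(M) = 15 (U(M) = 7 + 8 = 15)
k(P) = 15
(-1306/k(-2) - 33187/(-33628))/(-52466) = (-1306/15 - 33187/(-33628))/(-52466) = (-1306*1/15 - 33187*(-1/33628))*(-1/52466) = (-1306/15 + 4741/4804)*(-1/52466) = -6202909/72060*(-1/52466) = 6202909/3780699960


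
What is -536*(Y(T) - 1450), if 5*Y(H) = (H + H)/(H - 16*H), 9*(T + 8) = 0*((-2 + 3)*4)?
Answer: 58291072/75 ≈ 7.7721e+5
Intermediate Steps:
T = -8 (T = -8 + (0*((-2 + 3)*4))/9 = -8 + (0*(1*4))/9 = -8 + (0*4)/9 = -8 + (1/9)*0 = -8 + 0 = -8)
Y(H) = -2/75 (Y(H) = ((H + H)/(H - 16*H))/5 = ((2*H)/((-15*H)))/5 = ((2*H)*(-1/(15*H)))/5 = (1/5)*(-2/15) = -2/75)
-536*(Y(T) - 1450) = -536*(-2/75 - 1450) = -536*(-108752/75) = 58291072/75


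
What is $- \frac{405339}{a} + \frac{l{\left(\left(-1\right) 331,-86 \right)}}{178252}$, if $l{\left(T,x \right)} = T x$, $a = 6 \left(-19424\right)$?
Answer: $\frac{6297502411}{1731183424} \approx 3.6377$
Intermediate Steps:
$a = -116544$
$- \frac{405339}{a} + \frac{l{\left(\left(-1\right) 331,-86 \right)}}{178252} = - \frac{405339}{-116544} + \frac{\left(-1\right) 331 \left(-86\right)}{178252} = \left(-405339\right) \left(- \frac{1}{116544}\right) + \left(-331\right) \left(-86\right) \frac{1}{178252} = \frac{135113}{38848} + 28466 \cdot \frac{1}{178252} = \frac{135113}{38848} + \frac{14233}{89126} = \frac{6297502411}{1731183424}$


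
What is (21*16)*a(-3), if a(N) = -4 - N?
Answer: -336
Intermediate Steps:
(21*16)*a(-3) = (21*16)*(-4 - 1*(-3)) = 336*(-4 + 3) = 336*(-1) = -336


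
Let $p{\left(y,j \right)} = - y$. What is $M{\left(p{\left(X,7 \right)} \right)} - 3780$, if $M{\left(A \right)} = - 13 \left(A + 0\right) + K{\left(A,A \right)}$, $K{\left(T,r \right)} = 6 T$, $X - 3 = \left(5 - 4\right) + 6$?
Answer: $-3710$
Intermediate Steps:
$X = 10$ ($X = 3 + \left(\left(5 - 4\right) + 6\right) = 3 + \left(1 + 6\right) = 3 + 7 = 10$)
$M{\left(A \right)} = - 7 A$ ($M{\left(A \right)} = - 13 \left(A + 0\right) + 6 A = - 13 A + 6 A = - 7 A$)
$M{\left(p{\left(X,7 \right)} \right)} - 3780 = - 7 \left(\left(-1\right) 10\right) - 3780 = \left(-7\right) \left(-10\right) - 3780 = 70 - 3780 = -3710$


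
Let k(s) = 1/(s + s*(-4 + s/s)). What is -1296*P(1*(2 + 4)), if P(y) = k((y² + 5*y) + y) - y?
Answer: 7785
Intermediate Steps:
k(s) = -1/(2*s) (k(s) = 1/(s + s*(-4 + 1)) = 1/(s + s*(-3)) = 1/(s - 3*s) = 1/(-2*s) = -1/(2*s))
P(y) = -y - 1/(2*(y² + 6*y)) (P(y) = -1/(2*((y² + 5*y) + y)) - y = -1/(2*(y² + 6*y)) - y = -y - 1/(2*(y² + 6*y)))
-1296*P(1*(2 + 4)) = -648*(-1 + 2*(1*(2 + 4))²*(-6 - (2 + 4)))/((1*(2 + 4))*(6 + 1*(2 + 4))) = -648*(-1 + 2*(1*6)²*(-6 - 6))/((1*6)*(6 + 1*6)) = -648*(-1 + 2*6²*(-6 - 1*6))/(6*(6 + 6)) = -648*(-1 + 2*36*(-6 - 6))/(6*12) = -648*(-1 + 2*36*(-12))/(6*12) = -648*(-1 - 864)/(6*12) = -648*(-865)/(6*12) = -1296*(-865/144) = 7785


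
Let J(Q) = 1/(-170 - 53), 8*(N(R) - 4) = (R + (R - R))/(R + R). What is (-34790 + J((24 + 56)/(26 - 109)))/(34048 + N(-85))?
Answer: -811312/794103 ≈ -1.0217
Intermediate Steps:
N(R) = 65/16 (N(R) = 4 + ((R + (R - R))/(R + R))/8 = 4 + ((R + 0)/((2*R)))/8 = 4 + (R*(1/(2*R)))/8 = 4 + (1/8)*(1/2) = 4 + 1/16 = 65/16)
J(Q) = -1/223 (J(Q) = 1/(-223) = -1/223)
(-34790 + J((24 + 56)/(26 - 109)))/(34048 + N(-85)) = (-34790 - 1/223)/(34048 + 65/16) = -7758171/(223*544833/16) = -7758171/223*16/544833 = -811312/794103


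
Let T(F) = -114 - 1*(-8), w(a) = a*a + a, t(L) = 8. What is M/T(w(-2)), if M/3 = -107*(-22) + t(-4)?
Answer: -3543/53 ≈ -66.849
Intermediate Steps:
w(a) = a + a² (w(a) = a² + a = a + a²)
T(F) = -106 (T(F) = -114 + 8 = -106)
M = 7086 (M = 3*(-107*(-22) + 8) = 3*(2354 + 8) = 3*2362 = 7086)
M/T(w(-2)) = 7086/(-106) = 7086*(-1/106) = -3543/53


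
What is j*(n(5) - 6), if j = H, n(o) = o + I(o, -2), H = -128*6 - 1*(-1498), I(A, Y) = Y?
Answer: -2190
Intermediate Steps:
H = 730 (H = -768 + 1498 = 730)
n(o) = -2 + o (n(o) = o - 2 = -2 + o)
j = 730
j*(n(5) - 6) = 730*((-2 + 5) - 6) = 730*(3 - 6) = 730*(-3) = -2190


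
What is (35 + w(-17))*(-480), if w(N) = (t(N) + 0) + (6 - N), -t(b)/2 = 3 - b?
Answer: -8640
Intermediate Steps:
t(b) = -6 + 2*b (t(b) = -2*(3 - b) = -6 + 2*b)
w(N) = N (w(N) = ((-6 + 2*N) + 0) + (6 - N) = (-6 + 2*N) + (6 - N) = N)
(35 + w(-17))*(-480) = (35 - 17)*(-480) = 18*(-480) = -8640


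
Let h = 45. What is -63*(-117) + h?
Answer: 7416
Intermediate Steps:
-63*(-117) + h = -63*(-117) + 45 = 7371 + 45 = 7416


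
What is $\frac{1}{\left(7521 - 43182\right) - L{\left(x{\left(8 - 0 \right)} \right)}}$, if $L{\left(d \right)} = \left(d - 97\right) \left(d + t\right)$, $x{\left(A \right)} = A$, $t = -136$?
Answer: $- \frac{1}{47053} \approx -2.1253 \cdot 10^{-5}$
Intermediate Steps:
$L{\left(d \right)} = \left(-136 + d\right) \left(-97 + d\right)$ ($L{\left(d \right)} = \left(d - 97\right) \left(d - 136\right) = \left(-97 + d\right) \left(-136 + d\right) = \left(-136 + d\right) \left(-97 + d\right)$)
$\frac{1}{\left(7521 - 43182\right) - L{\left(x{\left(8 - 0 \right)} \right)}} = \frac{1}{\left(7521 - 43182\right) - \left(13192 + \left(8 - 0\right)^{2} - 233 \left(8 - 0\right)\right)} = \frac{1}{-35661 - \left(13192 + \left(8 + 0\right)^{2} - 233 \left(8 + 0\right)\right)} = \frac{1}{-35661 - \left(13192 + 8^{2} - 1864\right)} = \frac{1}{-35661 - \left(13192 + 64 - 1864\right)} = \frac{1}{-35661 - 11392} = \frac{1}{-47053} = - \frac{1}{47053}$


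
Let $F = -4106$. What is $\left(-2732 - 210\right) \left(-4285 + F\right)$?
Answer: $24686322$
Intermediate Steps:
$\left(-2732 - 210\right) \left(-4285 + F\right) = \left(-2732 - 210\right) \left(-4285 - 4106\right) = \left(-2942\right) \left(-8391\right) = 24686322$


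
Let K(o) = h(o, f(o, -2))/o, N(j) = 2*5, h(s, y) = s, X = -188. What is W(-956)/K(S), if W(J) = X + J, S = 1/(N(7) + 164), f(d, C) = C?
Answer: -1144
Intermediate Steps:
N(j) = 10
S = 1/174 (S = 1/(10 + 164) = 1/174 ≈ 0.0057471)
K(o) = 1 (K(o) = o/o = 1)
W(J) = -188 + J
W(-956)/K(S) = (-188 - 956)/1 = -1144*1 = -1144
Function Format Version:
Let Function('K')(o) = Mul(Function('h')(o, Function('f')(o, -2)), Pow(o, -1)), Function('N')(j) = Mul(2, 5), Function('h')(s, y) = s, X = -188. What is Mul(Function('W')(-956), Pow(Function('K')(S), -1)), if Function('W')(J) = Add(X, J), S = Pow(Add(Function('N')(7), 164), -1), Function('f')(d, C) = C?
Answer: -1144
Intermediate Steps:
Function('N')(j) = 10
S = Rational(1, 174) (S = Pow(Add(10, 164), -1) = Pow(174, -1) = Rational(1, 174) ≈ 0.0057471)
Function('K')(o) = 1 (Function('K')(o) = Mul(o, Pow(o, -1)) = 1)
Function('W')(J) = Add(-188, J)
Mul(Function('W')(-956), Pow(Function('K')(S), -1)) = Mul(Add(-188, -956), Pow(1, -1)) = Mul(-1144, 1) = -1144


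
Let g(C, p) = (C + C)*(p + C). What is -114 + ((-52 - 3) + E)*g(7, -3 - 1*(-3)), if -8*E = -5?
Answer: -21771/4 ≈ -5442.8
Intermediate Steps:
E = 5/8 (E = -⅛*(-5) = 5/8 ≈ 0.62500)
g(C, p) = 2*C*(C + p) (g(C, p) = (2*C)*(C + p) = 2*C*(C + p))
-114 + ((-52 - 3) + E)*g(7, -3 - 1*(-3)) = -114 + ((-52 - 3) + 5/8)*(2*7*(7 + (-3 - 1*(-3)))) = -114 + (-55 + 5/8)*(2*7*(7 + (-3 + 3))) = -114 - 435*7*(7 + 0)/4 = -114 - 435*7*7/4 = -114 - 435/8*98 = -114 - 21315/4 = -21771/4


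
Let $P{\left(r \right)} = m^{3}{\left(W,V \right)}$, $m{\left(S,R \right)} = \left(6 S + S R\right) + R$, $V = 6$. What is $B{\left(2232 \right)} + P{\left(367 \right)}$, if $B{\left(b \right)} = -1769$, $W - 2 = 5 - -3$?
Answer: $1998607$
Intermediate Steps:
$W = 10$ ($W = 2 + \left(5 - -3\right) = 2 + \left(5 + 3\right) = 2 + 8 = 10$)
$m{\left(S,R \right)} = R + 6 S + R S$ ($m{\left(S,R \right)} = \left(6 S + R S\right) + R = R + 6 S + R S$)
$P{\left(r \right)} = 2000376$ ($P{\left(r \right)} = \left(6 + 6 \cdot 10 + 6 \cdot 10\right)^{3} = \left(6 + 60 + 60\right)^{3} = 126^{3} = 2000376$)
$B{\left(2232 \right)} + P{\left(367 \right)} = -1769 + 2000376 = 1998607$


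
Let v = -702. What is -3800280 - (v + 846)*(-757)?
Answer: -3691272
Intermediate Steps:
-3800280 - (v + 846)*(-757) = -3800280 - (-702 + 846)*(-757) = -3800280 - 144*(-757) = -3800280 - 1*(-109008) = -3800280 + 109008 = -3691272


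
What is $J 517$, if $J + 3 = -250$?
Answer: $-130801$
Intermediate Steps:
$J = -253$ ($J = -3 - 250 = -253$)
$J 517 = \left(-253\right) 517 = -130801$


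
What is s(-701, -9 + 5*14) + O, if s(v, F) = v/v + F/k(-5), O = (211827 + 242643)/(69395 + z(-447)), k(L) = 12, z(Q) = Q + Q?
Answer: 10454213/822012 ≈ 12.718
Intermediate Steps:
z(Q) = 2*Q
O = 454470/68501 (O = (211827 + 242643)/(69395 + 2*(-447)) = 454470/(69395 - 894) = 454470/68501 ≈ 6.6345)
s(v, F) = 1 + F/12 (s(v, F) = v/v + F/12 = 1 + F*(1/12) = 1 + F/12)
s(-701, -9 + 5*14) + O = (1 + (-9 + 5*14)/12) + 454470/68501 = (1 + (-9 + 70)/12) + 454470/68501 = (1 + (1/12)*61) + 454470/68501 = (1 + 61/12) + 454470/68501 = 73/12 + 454470/68501 = 10454213/822012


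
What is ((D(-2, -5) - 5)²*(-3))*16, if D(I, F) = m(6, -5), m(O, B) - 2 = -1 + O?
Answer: -192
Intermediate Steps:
m(O, B) = 1 + O (m(O, B) = 2 + (-1 + O) = 1 + O)
D(I, F) = 7 (D(I, F) = 1 + 6 = 7)
((D(-2, -5) - 5)²*(-3))*16 = ((7 - 5)²*(-3))*16 = (2²*(-3))*16 = (4*(-3))*16 = -12*16 = -192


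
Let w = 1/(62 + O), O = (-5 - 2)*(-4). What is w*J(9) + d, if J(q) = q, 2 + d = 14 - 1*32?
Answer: -199/10 ≈ -19.900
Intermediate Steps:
d = -20 (d = -2 + (14 - 1*32) = -2 + (14 - 32) = -2 - 18 = -20)
O = 28 (O = -7*(-4) = 28)
w = 1/90 (w = 1/(62 + 28) = 1/90 ≈ 0.011111)
w*J(9) + d = (1/90)*9 - 20 = 1/10 - 20 = -199/10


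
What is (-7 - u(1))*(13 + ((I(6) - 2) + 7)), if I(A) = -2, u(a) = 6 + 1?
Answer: -224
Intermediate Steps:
u(a) = 7
(-7 - u(1))*(13 + ((I(6) - 2) + 7)) = (-7 - 1*7)*(13 + ((-2 - 2) + 7)) = (-7 - 7)*(13 + (-4 + 7)) = -14*(13 + 3) = -14*16 = -224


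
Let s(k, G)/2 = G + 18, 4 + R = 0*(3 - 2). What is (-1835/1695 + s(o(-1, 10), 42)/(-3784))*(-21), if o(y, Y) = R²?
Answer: 1250732/53449 ≈ 23.400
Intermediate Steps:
R = -4 (R = -4 + 0*(3 - 2) = -4 + 0*1 = -4 + 0 = -4)
o(y, Y) = 16 (o(y, Y) = (-4)² = 16)
s(k, G) = 36 + 2*G (s(k, G) = 2*(G + 18) = 2*(18 + G) = 36 + 2*G)
(-1835/1695 + s(o(-1, 10), 42)/(-3784))*(-21) = (-1835/1695 + (36 + 2*42)/(-3784))*(-21) = (-1835*1/1695 + (36 + 84)*(-1/3784))*(-21) = (-367/339 + 120*(-1/3784))*(-21) = (-367/339 - 15/473)*(-21) = -178676/160347*(-21) = 1250732/53449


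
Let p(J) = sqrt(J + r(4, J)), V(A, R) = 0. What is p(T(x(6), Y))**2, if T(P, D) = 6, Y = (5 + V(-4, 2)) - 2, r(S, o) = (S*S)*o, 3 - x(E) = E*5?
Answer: 102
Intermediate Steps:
x(E) = 3 - 5*E (x(E) = 3 - E*5 = 3 - 5*E)
r(S, o) = o*S**2 (r(S, o) = S**2*o = o*S**2)
Y = 3 (Y = (5 + 0) - 2 = 5 - 2 = 3)
p(J) = sqrt(17)*sqrt(J) (p(J) = sqrt(J + J*4**2) = sqrt(J + J*16) = sqrt(J + 16*J) = sqrt(17*J) = sqrt(17)*sqrt(J))
p(T(x(6), Y))**2 = (sqrt(17)*sqrt(6))**2 = (sqrt(102))**2 = 102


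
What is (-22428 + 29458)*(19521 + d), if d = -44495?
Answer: -175567220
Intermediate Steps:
(-22428 + 29458)*(19521 + d) = (-22428 + 29458)*(19521 - 44495) = 7030*(-24974) = -175567220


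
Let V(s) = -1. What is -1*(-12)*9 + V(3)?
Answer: 107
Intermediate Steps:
-1*(-12)*9 + V(3) = -1*(-12)*9 - 1 = 12*9 - 1 = 108 - 1 = 107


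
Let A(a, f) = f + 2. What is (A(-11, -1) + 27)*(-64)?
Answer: -1792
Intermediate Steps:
A(a, f) = 2 + f
(A(-11, -1) + 27)*(-64) = ((2 - 1) + 27)*(-64) = (1 + 27)*(-64) = 28*(-64) = -1792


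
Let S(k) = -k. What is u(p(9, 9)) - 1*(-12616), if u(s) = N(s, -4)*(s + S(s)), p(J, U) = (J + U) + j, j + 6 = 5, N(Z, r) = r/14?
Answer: 12616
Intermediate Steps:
N(Z, r) = r/14 (N(Z, r) = r*(1/14) = r/14)
j = -1 (j = -6 + 5 = -1)
p(J, U) = -1 + J + U (p(J, U) = (J + U) - 1 = -1 + J + U)
u(s) = 0 (u(s) = ((1/14)*(-4))*(s - s) = -2/7*0 = 0)
u(p(9, 9)) - 1*(-12616) = 0 - 1*(-12616) = 0 + 12616 = 12616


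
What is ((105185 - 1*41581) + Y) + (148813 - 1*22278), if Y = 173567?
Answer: 363706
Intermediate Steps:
((105185 - 1*41581) + Y) + (148813 - 1*22278) = ((105185 - 1*41581) + 173567) + (148813 - 1*22278) = ((105185 - 41581) + 173567) + (148813 - 22278) = (63604 + 173567) + 126535 = 237171 + 126535 = 363706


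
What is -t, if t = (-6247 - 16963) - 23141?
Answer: 46351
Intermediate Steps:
t = -46351 (t = -23210 - 23141 = -46351)
-t = -1*(-46351) = 46351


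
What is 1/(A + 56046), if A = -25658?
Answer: 1/30388 ≈ 3.2908e-5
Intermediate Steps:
1/(A + 56046) = 1/(-25658 + 56046) = 1/30388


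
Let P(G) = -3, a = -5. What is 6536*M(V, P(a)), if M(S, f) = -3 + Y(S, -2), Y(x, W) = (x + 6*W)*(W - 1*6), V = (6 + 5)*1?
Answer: 32680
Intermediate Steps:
V = 11 (V = 11*1 = 11)
Y(x, W) = (-6 + W)*(x + 6*W) (Y(x, W) = (x + 6*W)*(W - 6) = (x + 6*W)*(-6 + W) = (-6 + W)*(x + 6*W))
M(S, f) = 93 - 8*S (M(S, f) = -3 + (-36*(-2) - 6*S + 6*(-2)**2 - 2*S) = -3 + (72 - 6*S + 6*4 - 2*S) = -3 + (72 - 6*S + 24 - 2*S) = -3 + (96 - 8*S) = 93 - 8*S)
6536*M(V, P(a)) = 6536*(93 - 8*11) = 6536*(93 - 88) = 6536*5 = 32680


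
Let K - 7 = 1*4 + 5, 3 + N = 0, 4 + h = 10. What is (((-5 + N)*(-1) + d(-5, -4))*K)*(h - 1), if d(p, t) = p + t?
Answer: -80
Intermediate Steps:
h = 6 (h = -4 + 10 = 6)
N = -3 (N = -3 + 0 = -3)
K = 16 (K = 7 + (1*4 + 5) = 7 + (4 + 5) = 7 + 9 = 16)
(((-5 + N)*(-1) + d(-5, -4))*K)*(h - 1) = (((-5 - 3)*(-1) + (-5 - 4))*16)*(6 - 1) = ((-8*(-1) - 9)*16)*5 = ((8 - 9)*16)*5 = -1*16*5 = -16*5 = -80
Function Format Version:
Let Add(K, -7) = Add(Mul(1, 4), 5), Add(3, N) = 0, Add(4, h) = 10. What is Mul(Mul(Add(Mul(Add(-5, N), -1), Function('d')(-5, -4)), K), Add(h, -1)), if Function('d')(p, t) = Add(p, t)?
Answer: -80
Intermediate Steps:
h = 6 (h = Add(-4, 10) = 6)
N = -3 (N = Add(-3, 0) = -3)
K = 16 (K = Add(7, Add(Mul(1, 4), 5)) = Add(7, Add(4, 5)) = Add(7, 9) = 16)
Mul(Mul(Add(Mul(Add(-5, N), -1), Function('d')(-5, -4)), K), Add(h, -1)) = Mul(Mul(Add(Mul(Add(-5, -3), -1), Add(-5, -4)), 16), Add(6, -1)) = Mul(Mul(Add(Mul(-8, -1), -9), 16), 5) = Mul(Mul(Add(8, -9), 16), 5) = Mul(Mul(-1, 16), 5) = Mul(-16, 5) = -80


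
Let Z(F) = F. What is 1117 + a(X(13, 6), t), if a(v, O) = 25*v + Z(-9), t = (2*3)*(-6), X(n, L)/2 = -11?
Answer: 558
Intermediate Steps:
X(n, L) = -22 (X(n, L) = 2*(-11) = -22)
t = -36 (t = 6*(-6) = -36)
a(v, O) = -9 + 25*v (a(v, O) = 25*v - 9 = -9 + 25*v)
1117 + a(X(13, 6), t) = 1117 + (-9 + 25*(-22)) = 1117 + (-9 - 550) = 1117 - 559 = 558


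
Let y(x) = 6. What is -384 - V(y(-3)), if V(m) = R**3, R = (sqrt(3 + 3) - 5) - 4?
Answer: 507 - 249*sqrt(6) ≈ -102.92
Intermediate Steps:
R = -9 + sqrt(6) (R = (sqrt(6) - 5) - 4 = (-5 + sqrt(6)) - 4 = -9 + sqrt(6) ≈ -6.5505)
V(m) = (-9 + sqrt(6))**3
-384 - V(y(-3)) = -384 - (-891 + 249*sqrt(6)) = -384 + (891 - 249*sqrt(6)) = 507 - 249*sqrt(6)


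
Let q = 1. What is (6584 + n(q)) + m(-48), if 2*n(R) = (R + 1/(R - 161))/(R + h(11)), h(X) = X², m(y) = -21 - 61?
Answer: 253838239/39040 ≈ 6502.0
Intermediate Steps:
m(y) = -82
n(R) = (R + 1/(-161 + R))/(2*(121 + R)) (n(R) = ((R + 1/(R - 161))/(R + 11²))/2 = ((R + 1/(-161 + R))/(R + 121))/2 = ((R + 1/(-161 + R))/(121 + R))/2 = (R + 1/(-161 + R))/(2*(121 + R)))
(6584 + n(q)) + m(-48) = (6584 + (1 + 1² - 161*1)/(2*(-19481 + 1² - 40*1))) - 82 = (6584 + (1 + 1 - 161)/(2*(-19481 + 1 - 40))) - 82 = (6584 + (½)*(-159)/(-19520)) - 82 = (6584 + (½)*(-1/19520)*(-159)) - 82 = (6584 + 159/39040) - 82 = 257039519/39040 - 82 = 253838239/39040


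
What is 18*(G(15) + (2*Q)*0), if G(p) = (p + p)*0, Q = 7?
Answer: 0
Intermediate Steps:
G(p) = 0 (G(p) = (2*p)*0 = 0)
18*(G(15) + (2*Q)*0) = 18*(0 + (2*7)*0) = 18*(0 + 14*0) = 18*(0 + 0) = 18*0 = 0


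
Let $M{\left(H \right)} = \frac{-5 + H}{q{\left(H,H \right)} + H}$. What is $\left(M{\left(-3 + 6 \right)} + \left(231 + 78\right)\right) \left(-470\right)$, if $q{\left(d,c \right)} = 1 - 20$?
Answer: $- \frac{581155}{4} \approx -1.4529 \cdot 10^{5}$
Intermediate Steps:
$q{\left(d,c \right)} = -19$ ($q{\left(d,c \right)} = 1 - 20 = -19$)
$M{\left(H \right)} = \frac{-5 + H}{-19 + H}$
$\left(M{\left(-3 + 6 \right)} + \left(231 + 78\right)\right) \left(-470\right) = \left(\frac{-5 + \left(-3 + 6\right)}{-19 + \left(-3 + 6\right)} + \left(231 + 78\right)\right) \left(-470\right) = \left(\frac{-5 + 3}{-19 + 3} + 309\right) \left(-470\right) = \left(\frac{1}{-16} \left(-2\right) + 309\right) \left(-470\right) = \left(\left(- \frac{1}{16}\right) \left(-2\right) + 309\right) \left(-470\right) = \left(\frac{1}{8} + 309\right) \left(-470\right) = \frac{2473}{8} \left(-470\right) = - \frac{581155}{4}$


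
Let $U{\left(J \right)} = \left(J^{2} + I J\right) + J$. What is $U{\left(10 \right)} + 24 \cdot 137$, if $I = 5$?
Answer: $3448$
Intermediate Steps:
$U{\left(J \right)} = J^{2} + 6 J$ ($U{\left(J \right)} = \left(J^{2} + 5 J\right) + J = J^{2} + 6 J$)
$U{\left(10 \right)} + 24 \cdot 137 = 10 \left(6 + 10\right) + 24 \cdot 137 = 10 \cdot 16 + 3288 = 160 + 3288 = 3448$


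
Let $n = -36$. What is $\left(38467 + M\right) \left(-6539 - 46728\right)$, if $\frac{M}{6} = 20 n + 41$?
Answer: $-1832011931$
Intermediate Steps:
$M = -4074$ ($M = 6 \left(20 \left(-36\right) + 41\right) = 6 \left(-720 + 41\right) = 6 \left(-679\right) = -4074$)
$\left(38467 + M\right) \left(-6539 - 46728\right) = \left(38467 - 4074\right) \left(-6539 - 46728\right) = 34393 \left(-53267\right) = -1832011931$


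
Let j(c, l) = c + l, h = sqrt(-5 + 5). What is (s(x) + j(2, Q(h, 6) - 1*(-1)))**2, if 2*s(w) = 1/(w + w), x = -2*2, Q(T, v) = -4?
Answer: 289/256 ≈ 1.1289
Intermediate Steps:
h = 0 (h = sqrt(0) = 0)
x = -4
s(w) = 1/(4*w) (s(w) = 1/(2*(w + w)) = 1/(2*((2*w))) = (1/(2*w))/2 = 1/(4*w))
(s(x) + j(2, Q(h, 6) - 1*(-1)))**2 = ((1/4)/(-4) + (2 + (-4 - 1*(-1))))**2 = ((1/4)*(-1/4) + (2 + (-4 + 1)))**2 = (-1/16 + (2 - 3))**2 = (-1/16 - 1)**2 = (-17/16)**2 = 289/256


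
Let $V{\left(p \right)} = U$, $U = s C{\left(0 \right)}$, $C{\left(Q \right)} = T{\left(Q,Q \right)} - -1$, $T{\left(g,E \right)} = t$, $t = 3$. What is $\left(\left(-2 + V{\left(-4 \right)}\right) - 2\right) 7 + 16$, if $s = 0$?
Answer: $-12$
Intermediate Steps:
$T{\left(g,E \right)} = 3$
$C{\left(Q \right)} = 4$ ($C{\left(Q \right)} = 3 - -1 = 3 + 1 = 4$)
$U = 0$ ($U = 0 \cdot 4 = 0$)
$V{\left(p \right)} = 0$
$\left(\left(-2 + V{\left(-4 \right)}\right) - 2\right) 7 + 16 = \left(\left(-2 + 0\right) - 2\right) 7 + 16 = \left(-2 - 2\right) 7 + 16 = \left(-4\right) 7 + 16 = -28 + 16 = -12$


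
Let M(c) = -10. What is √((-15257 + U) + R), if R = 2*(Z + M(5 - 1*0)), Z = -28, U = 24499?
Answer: √9166 ≈ 95.739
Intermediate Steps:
R = -76 (R = 2*(-28 - 10) = 2*(-38) = -76)
√((-15257 + U) + R) = √((-15257 + 24499) - 76) = √(9242 - 76) = √9166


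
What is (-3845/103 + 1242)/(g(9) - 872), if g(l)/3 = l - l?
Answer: -124081/89816 ≈ -1.3815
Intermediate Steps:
g(l) = 0 (g(l) = 3*(l - l) = 3*0 = 0)
(-3845/103 + 1242)/(g(9) - 872) = (-3845/103 + 1242)/(0 - 872) = (-3845*1/103 + 1242)/(-872) = (-3845/103 + 1242)*(-1/872) = (124081/103)*(-1/872) = -124081/89816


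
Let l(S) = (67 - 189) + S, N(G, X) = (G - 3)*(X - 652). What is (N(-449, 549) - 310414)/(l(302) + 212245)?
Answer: -263858/212425 ≈ -1.2421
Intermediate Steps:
N(G, X) = (-652 + X)*(-3 + G) (N(G, X) = (-3 + G)*(-652 + X) = (-652 + X)*(-3 + G))
l(S) = -122 + S
(N(-449, 549) - 310414)/(l(302) + 212245) = ((1956 - 652*(-449) - 3*549 - 449*549) - 310414)/((-122 + 302) + 212245) = ((1956 + 292748 - 1647 - 246501) - 310414)/(180 + 212245) = (46556 - 310414)/212425 = -263858*1/212425 = -263858/212425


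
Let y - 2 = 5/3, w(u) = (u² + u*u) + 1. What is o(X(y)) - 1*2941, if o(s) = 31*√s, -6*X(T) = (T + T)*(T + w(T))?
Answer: -2941 + 62*I*√781/9 ≈ -2941.0 + 192.52*I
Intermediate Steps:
w(u) = 1 + 2*u² (w(u) = (u² + u²) + 1 = 2*u² + 1 = 1 + 2*u²)
y = 11/3 (y = 2 + 5/3 = 11/3 ≈ 3.6667)
X(T) = -T*(1 + T + 2*T²)/3 (X(T) = -(T + T)*(T + (1 + 2*T²))/6 = -2*T*(1 + T + 2*T²)/6 = -T*(1 + T + 2*T²)/3)
o(X(y)) - 1*2941 = 31*√(-⅓*11/3*(1 + 11/3 + 2*(11/3)²)) - 1*2941 = 31*√(-⅓*11/3*(1 + 11/3 + 2*(121/9))) - 2941 = 31*√(-⅓*11/3*(1 + 11/3 + 242/9)) - 2941 = 31*√(-⅓*11/3*284/9) - 2941 = 31*√(-3124/81) - 2941 = 31*(2*I*√781/9) - 2941 = 62*I*√781/9 - 2941 = -2941 + 62*I*√781/9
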